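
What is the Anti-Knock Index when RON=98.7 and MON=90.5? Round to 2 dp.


AKI = (RON + MON) / 2
AKI = (98.7 + 90.5) / 2
AKI = 189.2 / 2 = 94.60


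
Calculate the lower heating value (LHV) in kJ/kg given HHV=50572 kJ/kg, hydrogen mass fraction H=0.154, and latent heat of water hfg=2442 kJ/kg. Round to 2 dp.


LHV = HHV - hfg * 9 * H
Water correction = 2442 * 9 * 0.154 = 3384.612 kJ/kg
LHV = 50572 - 3384.612 = 47187.39 kJ/kg


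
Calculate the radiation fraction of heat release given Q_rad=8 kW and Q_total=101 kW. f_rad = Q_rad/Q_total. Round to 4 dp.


f_rad = Q_rad / Q_total
f_rad = 8 / 101 = 0.0792


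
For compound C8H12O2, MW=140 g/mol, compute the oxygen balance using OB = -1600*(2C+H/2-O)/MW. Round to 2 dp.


OB = -1600 * (2C + H/2 - O) / MW
Inner = 2*8 + 12/2 - 2 = 20.00
OB = -1600 * 20.00 / 140 = -228.57%


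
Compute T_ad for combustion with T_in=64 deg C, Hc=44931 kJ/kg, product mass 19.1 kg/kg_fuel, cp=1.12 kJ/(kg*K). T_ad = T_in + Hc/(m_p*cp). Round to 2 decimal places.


T_ad = T_in + Hc / (m_p * cp)
Denominator = 19.1 * 1.12 = 21.3920
Temperature rise = 44931 / 21.3920 = 2100.36 K
T_ad = 64 + 2100.36 = 2164.36 deg C


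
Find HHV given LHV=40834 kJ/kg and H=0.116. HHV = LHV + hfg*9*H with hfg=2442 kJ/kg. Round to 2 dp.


HHV = LHV + hfg * 9 * H
Water addition = 2442 * 9 * 0.116 = 2549.448 kJ/kg
HHV = 40834 + 2549.448 = 43383.45 kJ/kg


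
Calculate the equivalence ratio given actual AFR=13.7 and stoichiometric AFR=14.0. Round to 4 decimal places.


phi = AFR_stoich / AFR_actual
phi = 14.0 / 13.7 = 1.0219


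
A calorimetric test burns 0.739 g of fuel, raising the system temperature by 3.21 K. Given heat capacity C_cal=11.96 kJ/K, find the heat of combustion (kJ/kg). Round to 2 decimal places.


Hc = C_cal * delta_T / m_fuel
Q_released = 11.96 * 3.21 = 38.3916 kJ
m_fuel = 0.739 g = 0.739/1000 kg = 0.000739 kg
Hc = 38.3916 / 0.000739 = 51950.74 kJ/kg


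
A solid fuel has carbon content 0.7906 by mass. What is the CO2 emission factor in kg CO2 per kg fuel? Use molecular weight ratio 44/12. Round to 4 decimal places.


EF = C_frac * (M_CO2 / M_C)
EF = 0.7906 * (44/12)
EF = 0.7906 * 3.666667 = 2.8989 kg_CO2/kg_fuel


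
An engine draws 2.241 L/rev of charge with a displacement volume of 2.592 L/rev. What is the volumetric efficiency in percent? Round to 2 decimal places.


eta_v = (V_actual / V_disp) * 100
Ratio = 2.241 / 2.592 = 0.8646
eta_v = 0.8646 * 100 = 86.46%


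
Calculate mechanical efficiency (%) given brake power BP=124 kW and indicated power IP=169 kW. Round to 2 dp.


eta_mech = (BP / IP) * 100
Ratio = 124 / 169 = 0.7337
eta_mech = 0.7337 * 100 = 73.37%


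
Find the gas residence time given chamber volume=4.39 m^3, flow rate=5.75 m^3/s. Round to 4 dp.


tau = V / Q_flow
tau = 4.39 / 5.75 = 0.7635 s


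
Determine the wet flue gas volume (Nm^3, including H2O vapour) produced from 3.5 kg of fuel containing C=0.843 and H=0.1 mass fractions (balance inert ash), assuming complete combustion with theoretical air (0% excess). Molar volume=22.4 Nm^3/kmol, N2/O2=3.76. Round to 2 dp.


Per kg fuel: CO2 = (C/12 kmol)*22.4 = (0.843/12)*22.4 = 1.57360 Nm^3
Per kg fuel: H2O = (H/2 kmol)*22.4 = (0.1/2)*22.4 = 1.12000 Nm^3
O2 needed per kg fuel = C/12 + H/4 = 0.843/12 + 0.1/4 = 0.09525000 kmol
Per kg fuel: N2 = O2*3.76*22.4 = 0.09525000*3.76*22.4 = 8.02234 Nm^3
Total per kg = 1.57360 + 1.12000 + 8.02234 = 10.71594 Nm^3
Total = 10.71594 * 3.5 = 37.51 Nm^3


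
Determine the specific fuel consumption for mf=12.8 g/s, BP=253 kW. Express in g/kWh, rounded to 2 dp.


SFC = (mf / BP) * 3600
Rate = 12.8 / 253 = 0.050593 g/(s*kW)
SFC = 0.050593 * 3600 = 182.13 g/kWh


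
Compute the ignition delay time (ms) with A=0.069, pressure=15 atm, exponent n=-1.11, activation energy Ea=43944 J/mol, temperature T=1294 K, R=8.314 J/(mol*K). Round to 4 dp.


tau = A * P^n * exp(Ea/(R*T))
P^n = 15^(-1.11) = 0.04949242
Ea/(R*T) = 43944/(8.314*1294) = 4.084654
exp(Ea/(R*T)) = 59.421383
tau = 0.069 * 0.04949242 * 59.421383 = 0.2029 ms


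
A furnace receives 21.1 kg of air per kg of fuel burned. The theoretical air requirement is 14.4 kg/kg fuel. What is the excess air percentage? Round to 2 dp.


Excess air = actual - stoichiometric = 21.1 - 14.4 = 6.70 kg/kg fuel
Excess air % = (excess / stoich) * 100 = (6.70 / 14.4) * 100 = 46.53%


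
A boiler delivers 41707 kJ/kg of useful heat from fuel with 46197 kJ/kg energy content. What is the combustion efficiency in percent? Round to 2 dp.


Efficiency = (Q_useful / Q_fuel) * 100
Efficiency = (41707 / 46197) * 100
Efficiency = 0.9028 * 100 = 90.28%


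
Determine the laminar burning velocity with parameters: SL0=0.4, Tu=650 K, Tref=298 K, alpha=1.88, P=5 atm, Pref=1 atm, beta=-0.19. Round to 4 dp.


SL = SL0 * (Tu/Tref)^alpha * (P/Pref)^beta
T ratio = 650/298 = 2.18120805
(T ratio)^alpha = 2.18120805^1.88 = 4.332619
(P/Pref)^beta = 5^(-0.19) = 0.736539
SL = 0.4 * 4.332619 * 0.736539 = 1.2765 m/s


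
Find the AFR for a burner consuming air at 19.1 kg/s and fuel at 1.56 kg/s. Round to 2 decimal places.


AFR = m_air / m_fuel
AFR = 19.1 / 1.56 = 12.24


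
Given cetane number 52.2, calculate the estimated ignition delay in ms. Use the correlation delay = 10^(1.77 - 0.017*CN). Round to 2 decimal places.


delay = 10^(1.77 - 0.017*CN)
Exponent = 1.77 - 0.017*52.2 = 0.8826
delay = 10^0.8826 = 7.63 ms


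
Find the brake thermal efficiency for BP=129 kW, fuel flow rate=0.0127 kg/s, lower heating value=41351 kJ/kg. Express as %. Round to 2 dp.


eta_BTE = (BP / (mf * LHV)) * 100
Denominator = 0.0127 * 41351 = 525.1577 kW
eta_BTE = (129 / 525.1577) * 100 = 24.56%


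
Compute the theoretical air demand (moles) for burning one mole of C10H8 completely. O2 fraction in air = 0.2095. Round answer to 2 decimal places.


Balanced combustion: C10H8 + 12 O2 -> 10 CO2 + 4 H2O
O2 needed = C + H/4 = 10 + 8/4 = 12.00 moles
Air moles = O2 / 0.2095 = 12.00 / 0.2095 = 57.28 moles air


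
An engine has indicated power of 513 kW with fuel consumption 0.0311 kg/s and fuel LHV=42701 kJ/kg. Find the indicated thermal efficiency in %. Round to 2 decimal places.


eta_ith = (IP / (mf * LHV)) * 100
Denominator = 0.0311 * 42701 = 1328.0011 kW
eta_ith = (513 / 1328.0011) * 100 = 38.63%


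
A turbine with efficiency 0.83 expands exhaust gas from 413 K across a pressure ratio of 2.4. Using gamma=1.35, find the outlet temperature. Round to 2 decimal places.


T_out = T_in * (1 - eta * (1 - PR^(-(gamma-1)/gamma)))
Exponent = -(1.35-1)/1.35 = -0.25925926
PR^exp = 2.4^(-0.25925926) = 0.79694200
Factor = 1 - 0.83*(1 - 0.79694200) = 0.83146186
T_out = 413 * 0.83146186 = 343.39 K


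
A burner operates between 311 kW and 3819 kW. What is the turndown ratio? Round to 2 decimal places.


TDR = Q_max / Q_min
TDR = 3819 / 311 = 12.28


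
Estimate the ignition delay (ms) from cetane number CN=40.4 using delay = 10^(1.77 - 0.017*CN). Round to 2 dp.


delay = 10^(1.77 - 0.017*CN)
Exponent = 1.77 - 0.017*40.4 = 1.0832
delay = 10^1.0832 = 12.11 ms


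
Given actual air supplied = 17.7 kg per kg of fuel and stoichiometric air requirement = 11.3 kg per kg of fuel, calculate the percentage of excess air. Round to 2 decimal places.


Excess air = actual - stoichiometric = 17.7 - 11.3 = 6.40 kg/kg fuel
Excess air % = (excess / stoich) * 100 = (6.40 / 11.3) * 100 = 56.64%


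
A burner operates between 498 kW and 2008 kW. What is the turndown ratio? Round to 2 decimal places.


TDR = Q_max / Q_min
TDR = 2008 / 498 = 4.03


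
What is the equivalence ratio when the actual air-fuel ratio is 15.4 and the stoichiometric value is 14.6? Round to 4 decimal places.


phi = AFR_stoich / AFR_actual
phi = 14.6 / 15.4 = 0.9481


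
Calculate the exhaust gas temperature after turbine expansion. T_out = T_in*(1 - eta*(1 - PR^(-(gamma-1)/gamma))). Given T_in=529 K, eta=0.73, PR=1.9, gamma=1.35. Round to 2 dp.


T_out = T_in * (1 - eta * (1 - PR^(-(gamma-1)/gamma)))
Exponent = -(1.35-1)/1.35 = -0.25925926
PR^exp = 1.9^(-0.25925926) = 0.84670193
Factor = 1 - 0.73*(1 - 0.84670193) = 0.88809241
T_out = 529 * 0.88809241 = 469.80 K


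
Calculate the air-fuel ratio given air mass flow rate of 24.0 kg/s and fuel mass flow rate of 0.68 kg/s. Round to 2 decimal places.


AFR = m_air / m_fuel
AFR = 24.0 / 0.68 = 35.29


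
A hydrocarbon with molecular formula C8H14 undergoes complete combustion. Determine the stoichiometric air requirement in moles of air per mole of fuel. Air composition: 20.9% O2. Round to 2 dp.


Balanced combustion: C8H14 + 11.5 O2 -> 8 CO2 + 7 H2O
O2 needed = C + H/4 = 8 + 14/4 = 11.50 moles
Air moles = O2 / 0.209 = 11.50 / 0.209 = 55.02 moles air


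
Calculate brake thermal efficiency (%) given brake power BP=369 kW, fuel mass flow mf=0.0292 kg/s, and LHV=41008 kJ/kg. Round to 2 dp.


eta_BTE = (BP / (mf * LHV)) * 100
Denominator = 0.0292 * 41008 = 1197.4336 kW
eta_BTE = (369 / 1197.4336) * 100 = 30.82%


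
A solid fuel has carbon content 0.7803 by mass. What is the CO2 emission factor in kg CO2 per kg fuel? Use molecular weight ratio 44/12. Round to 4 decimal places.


EF = C_frac * (M_CO2 / M_C)
EF = 0.7803 * (44/12)
EF = 0.7803 * 3.666667 = 2.8611 kg_CO2/kg_fuel


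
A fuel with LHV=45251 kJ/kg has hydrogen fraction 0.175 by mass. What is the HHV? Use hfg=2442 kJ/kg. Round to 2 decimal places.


HHV = LHV + hfg * 9 * H
Water addition = 2442 * 9 * 0.175 = 3846.150 kJ/kg
HHV = 45251 + 3846.150 = 49097.15 kJ/kg


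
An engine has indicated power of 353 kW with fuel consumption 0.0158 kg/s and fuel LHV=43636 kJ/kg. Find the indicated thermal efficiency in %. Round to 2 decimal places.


eta_ith = (IP / (mf * LHV)) * 100
Denominator = 0.0158 * 43636 = 689.4488 kW
eta_ith = (353 / 689.4488) * 100 = 51.20%


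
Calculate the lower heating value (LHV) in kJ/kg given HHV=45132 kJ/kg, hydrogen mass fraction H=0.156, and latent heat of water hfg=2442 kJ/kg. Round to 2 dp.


LHV = HHV - hfg * 9 * H
Water correction = 2442 * 9 * 0.156 = 3428.568 kJ/kg
LHV = 45132 - 3428.568 = 41703.43 kJ/kg


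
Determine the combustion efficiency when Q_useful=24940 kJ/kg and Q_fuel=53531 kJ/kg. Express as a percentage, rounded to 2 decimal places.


Efficiency = (Q_useful / Q_fuel) * 100
Efficiency = (24940 / 53531) * 100
Efficiency = 0.4659 * 100 = 46.59%


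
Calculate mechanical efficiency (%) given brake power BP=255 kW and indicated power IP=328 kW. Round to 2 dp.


eta_mech = (BP / IP) * 100
Ratio = 255 / 328 = 0.7774
eta_mech = 0.7774 * 100 = 77.74%


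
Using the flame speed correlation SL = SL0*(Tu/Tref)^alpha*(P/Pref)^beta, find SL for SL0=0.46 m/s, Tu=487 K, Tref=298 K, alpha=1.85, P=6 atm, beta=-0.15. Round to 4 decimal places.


SL = SL0 * (Tu/Tref)^alpha * (P/Pref)^beta
T ratio = 487/298 = 1.63422819
(T ratio)^alpha = 1.63422819^1.85 = 2.481010
(P/Pref)^beta = 6^(-0.15) = 0.764324
SL = 0.46 * 2.481010 * 0.764324 = 0.8723 m/s


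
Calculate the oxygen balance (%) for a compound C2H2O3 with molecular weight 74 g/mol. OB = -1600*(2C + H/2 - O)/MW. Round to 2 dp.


OB = -1600 * (2C + H/2 - O) / MW
Inner = 2*2 + 2/2 - 3 = 2.00
OB = -1600 * 2.00 / 74 = -43.24%


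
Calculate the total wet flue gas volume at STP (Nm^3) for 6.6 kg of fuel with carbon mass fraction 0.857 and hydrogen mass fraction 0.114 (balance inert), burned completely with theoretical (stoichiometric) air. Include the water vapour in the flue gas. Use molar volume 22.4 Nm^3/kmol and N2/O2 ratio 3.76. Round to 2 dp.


Per kg fuel: CO2 = (C/12 kmol)*22.4 = (0.857/12)*22.4 = 1.59973 Nm^3
Per kg fuel: H2O = (H/2 kmol)*22.4 = (0.114/2)*22.4 = 1.27680 Nm^3
O2 needed per kg fuel = C/12 + H/4 = 0.857/12 + 0.114/4 = 0.09991667 kmol
Per kg fuel: N2 = O2*3.76*22.4 = 0.09991667*3.76*22.4 = 8.41538 Nm^3
Total per kg = 1.59973 + 1.27680 + 8.41538 = 11.29191 Nm^3
Total = 11.29191 * 6.6 = 74.53 Nm^3


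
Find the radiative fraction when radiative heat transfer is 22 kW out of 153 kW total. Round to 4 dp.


f_rad = Q_rad / Q_total
f_rad = 22 / 153 = 0.1438


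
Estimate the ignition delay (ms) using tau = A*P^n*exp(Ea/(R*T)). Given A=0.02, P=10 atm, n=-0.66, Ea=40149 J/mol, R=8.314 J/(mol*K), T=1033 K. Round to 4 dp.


tau = A * P^n * exp(Ea/(R*T))
P^n = 10^(-0.66) = 0.21877616
Ea/(R*T) = 40149/(8.314*1033) = 4.674815
exp(Ea/(R*T)) = 107.212687
tau = 0.02 * 0.21877616 * 107.212687 = 0.4691 ms


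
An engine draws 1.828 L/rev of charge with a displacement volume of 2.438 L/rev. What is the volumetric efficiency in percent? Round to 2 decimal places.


eta_v = (V_actual / V_disp) * 100
Ratio = 1.828 / 2.438 = 0.7498
eta_v = 0.7498 * 100 = 74.98%


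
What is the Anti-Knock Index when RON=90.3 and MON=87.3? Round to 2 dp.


AKI = (RON + MON) / 2
AKI = (90.3 + 87.3) / 2
AKI = 177.6 / 2 = 88.80


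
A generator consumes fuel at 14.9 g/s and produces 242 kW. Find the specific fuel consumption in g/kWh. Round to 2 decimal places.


SFC = (mf / BP) * 3600
Rate = 14.9 / 242 = 0.061570 g/(s*kW)
SFC = 0.061570 * 3600 = 221.65 g/kWh


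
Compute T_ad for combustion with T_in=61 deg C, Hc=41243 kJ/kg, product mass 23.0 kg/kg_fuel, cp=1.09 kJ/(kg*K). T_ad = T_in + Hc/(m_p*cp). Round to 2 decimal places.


T_ad = T_in + Hc / (m_p * cp)
Denominator = 23.0 * 1.09 = 25.0700
Temperature rise = 41243 / 25.0700 = 1645.11 K
T_ad = 61 + 1645.11 = 1706.11 deg C


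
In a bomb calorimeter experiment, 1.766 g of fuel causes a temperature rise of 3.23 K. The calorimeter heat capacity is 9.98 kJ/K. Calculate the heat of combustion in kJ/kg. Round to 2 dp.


Hc = C_cal * delta_T / m_fuel
Q_released = 9.98 * 3.23 = 32.2354 kJ
m_fuel = 1.766 g = 1.766/1000 kg = 0.001766 kg
Hc = 32.2354 / 0.001766 = 18253.34 kJ/kg


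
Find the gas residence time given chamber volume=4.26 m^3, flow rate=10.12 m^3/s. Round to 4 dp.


tau = V / Q_flow
tau = 4.26 / 10.12 = 0.4209 s


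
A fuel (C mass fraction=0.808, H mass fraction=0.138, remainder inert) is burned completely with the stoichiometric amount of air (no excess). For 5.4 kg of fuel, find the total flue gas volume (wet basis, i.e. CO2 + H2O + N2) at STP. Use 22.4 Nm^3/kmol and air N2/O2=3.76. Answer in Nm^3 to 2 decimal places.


Per kg fuel: CO2 = (C/12 kmol)*22.4 = (0.808/12)*22.4 = 1.50827 Nm^3
Per kg fuel: H2O = (H/2 kmol)*22.4 = (0.138/2)*22.4 = 1.54560 Nm^3
O2 needed per kg fuel = C/12 + H/4 = 0.808/12 + 0.138/4 = 0.10183333 kmol
Per kg fuel: N2 = O2*3.76*22.4 = 0.10183333*3.76*22.4 = 8.57681 Nm^3
Total per kg = 1.50827 + 1.54560 + 8.57681 = 11.63068 Nm^3
Total = 11.63068 * 5.4 = 62.81 Nm^3


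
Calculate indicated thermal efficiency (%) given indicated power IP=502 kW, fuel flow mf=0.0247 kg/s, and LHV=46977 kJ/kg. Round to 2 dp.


eta_ith = (IP / (mf * LHV)) * 100
Denominator = 0.0247 * 46977 = 1160.3319 kW
eta_ith = (502 / 1160.3319) * 100 = 43.26%


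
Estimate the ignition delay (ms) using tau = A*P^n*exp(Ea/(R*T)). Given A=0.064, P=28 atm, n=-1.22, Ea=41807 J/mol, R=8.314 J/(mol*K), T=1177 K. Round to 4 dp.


tau = A * P^n * exp(Ea/(R*T))
P^n = 28^(-1.22) = 0.01715802
Ea/(R*T) = 41807/(8.314*1177) = 4.272308
exp(Ea/(R*T)) = 71.686875
tau = 0.064 * 0.01715802 * 71.686875 = 0.0787 ms


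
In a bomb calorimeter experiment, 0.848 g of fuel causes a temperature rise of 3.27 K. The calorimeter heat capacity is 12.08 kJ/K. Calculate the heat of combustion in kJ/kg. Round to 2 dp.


Hc = C_cal * delta_T / m_fuel
Q_released = 12.08 * 3.27 = 39.5016 kJ
m_fuel = 0.848 g = 0.848/1000 kg = 0.000848 kg
Hc = 39.5016 / 0.000848 = 46582.08 kJ/kg


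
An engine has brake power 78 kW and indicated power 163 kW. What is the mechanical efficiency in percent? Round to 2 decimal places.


eta_mech = (BP / IP) * 100
Ratio = 78 / 163 = 0.4785
eta_mech = 0.4785 * 100 = 47.85%


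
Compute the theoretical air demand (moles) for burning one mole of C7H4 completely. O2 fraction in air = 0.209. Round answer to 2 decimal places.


Balanced combustion: C7H4 + 8 O2 -> 7 CO2 + 2 H2O
O2 needed = C + H/4 = 7 + 4/4 = 8.00 moles
Air moles = O2 / 0.209 = 8.00 / 0.209 = 38.28 moles air


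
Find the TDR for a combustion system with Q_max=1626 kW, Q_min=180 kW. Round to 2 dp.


TDR = Q_max / Q_min
TDR = 1626 / 180 = 9.03


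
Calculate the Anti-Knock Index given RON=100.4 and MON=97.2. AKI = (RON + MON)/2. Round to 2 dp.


AKI = (RON + MON) / 2
AKI = (100.4 + 97.2) / 2
AKI = 197.6 / 2 = 98.80


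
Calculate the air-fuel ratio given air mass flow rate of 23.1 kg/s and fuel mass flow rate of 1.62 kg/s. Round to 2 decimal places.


AFR = m_air / m_fuel
AFR = 23.1 / 1.62 = 14.26


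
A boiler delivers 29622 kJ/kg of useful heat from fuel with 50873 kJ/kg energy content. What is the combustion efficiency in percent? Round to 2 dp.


Efficiency = (Q_useful / Q_fuel) * 100
Efficiency = (29622 / 50873) * 100
Efficiency = 0.5823 * 100 = 58.23%


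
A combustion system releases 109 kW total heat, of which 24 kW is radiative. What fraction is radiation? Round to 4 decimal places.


f_rad = Q_rad / Q_total
f_rad = 24 / 109 = 0.2202


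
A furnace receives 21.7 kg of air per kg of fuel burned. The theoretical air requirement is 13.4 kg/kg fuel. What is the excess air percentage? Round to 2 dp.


Excess air = actual - stoichiometric = 21.7 - 13.4 = 8.30 kg/kg fuel
Excess air % = (excess / stoich) * 100 = (8.30 / 13.4) * 100 = 61.94%


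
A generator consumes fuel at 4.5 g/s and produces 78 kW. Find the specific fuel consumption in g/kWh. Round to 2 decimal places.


SFC = (mf / BP) * 3600
Rate = 4.5 / 78 = 0.057692 g/(s*kW)
SFC = 0.057692 * 3600 = 207.69 g/kWh


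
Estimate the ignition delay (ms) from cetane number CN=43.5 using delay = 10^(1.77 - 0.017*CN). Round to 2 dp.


delay = 10^(1.77 - 0.017*CN)
Exponent = 1.77 - 0.017*43.5 = 1.0305
delay = 10^1.0305 = 10.73 ms


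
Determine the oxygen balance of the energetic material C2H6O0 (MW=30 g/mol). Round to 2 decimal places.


OB = -1600 * (2C + H/2 - O) / MW
Inner = 2*2 + 6/2 - 0 = 7.00
OB = -1600 * 7.00 / 30 = -373.33%


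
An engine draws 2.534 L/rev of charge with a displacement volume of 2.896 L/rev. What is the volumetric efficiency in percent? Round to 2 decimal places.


eta_v = (V_actual / V_disp) * 100
Ratio = 2.534 / 2.896 = 0.8750
eta_v = 0.8750 * 100 = 87.50%


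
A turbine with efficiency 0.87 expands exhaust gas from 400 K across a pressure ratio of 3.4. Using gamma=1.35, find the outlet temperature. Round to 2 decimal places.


T_out = T_in * (1 - eta * (1 - PR^(-(gamma-1)/gamma)))
Exponent = -(1.35-1)/1.35 = -0.25925926
PR^exp = 3.4^(-0.25925926) = 0.72813041
Factor = 1 - 0.87*(1 - 0.72813041) = 0.76347346
T_out = 400 * 0.76347346 = 305.39 K


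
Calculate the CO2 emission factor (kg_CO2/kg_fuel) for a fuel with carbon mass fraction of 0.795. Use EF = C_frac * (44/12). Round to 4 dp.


EF = C_frac * (M_CO2 / M_C)
EF = 0.795 * (44/12)
EF = 0.795 * 3.666667 = 2.9150 kg_CO2/kg_fuel


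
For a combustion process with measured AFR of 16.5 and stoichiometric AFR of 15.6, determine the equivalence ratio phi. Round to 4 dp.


phi = AFR_stoich / AFR_actual
phi = 15.6 / 16.5 = 0.9455


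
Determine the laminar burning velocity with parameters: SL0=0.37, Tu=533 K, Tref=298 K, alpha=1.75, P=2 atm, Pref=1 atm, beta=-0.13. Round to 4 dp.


SL = SL0 * (Tu/Tref)^alpha * (P/Pref)^beta
T ratio = 533/298 = 1.78859060
(T ratio)^alpha = 1.78859060^1.75 = 2.766267
(P/Pref)^beta = 2^(-0.13) = 0.913831
SL = 0.37 * 2.766267 * 0.913831 = 0.9353 m/s


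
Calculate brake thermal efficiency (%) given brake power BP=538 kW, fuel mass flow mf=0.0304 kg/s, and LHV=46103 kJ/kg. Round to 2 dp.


eta_BTE = (BP / (mf * LHV)) * 100
Denominator = 0.0304 * 46103 = 1401.5312 kW
eta_BTE = (538 / 1401.5312) * 100 = 38.39%


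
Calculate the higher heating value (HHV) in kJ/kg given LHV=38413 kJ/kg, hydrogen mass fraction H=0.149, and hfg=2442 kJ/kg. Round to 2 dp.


HHV = LHV + hfg * 9 * H
Water addition = 2442 * 9 * 0.149 = 3274.722 kJ/kg
HHV = 38413 + 3274.722 = 41687.72 kJ/kg


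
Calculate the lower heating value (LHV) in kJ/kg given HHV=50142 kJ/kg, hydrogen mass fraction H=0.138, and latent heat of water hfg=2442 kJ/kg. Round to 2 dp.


LHV = HHV - hfg * 9 * H
Water correction = 2442 * 9 * 0.138 = 3032.964 kJ/kg
LHV = 50142 - 3032.964 = 47109.04 kJ/kg


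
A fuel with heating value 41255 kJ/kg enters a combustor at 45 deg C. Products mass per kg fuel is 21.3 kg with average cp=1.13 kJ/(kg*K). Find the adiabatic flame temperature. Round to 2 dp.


T_ad = T_in + Hc / (m_p * cp)
Denominator = 21.3 * 1.13 = 24.0690
Temperature rise = 41255 / 24.0690 = 1714.03 K
T_ad = 45 + 1714.03 = 1759.03 deg C


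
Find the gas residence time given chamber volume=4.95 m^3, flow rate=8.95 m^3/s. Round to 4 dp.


tau = V / Q_flow
tau = 4.95 / 8.95 = 0.5531 s


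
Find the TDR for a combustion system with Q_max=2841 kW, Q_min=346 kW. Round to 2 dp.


TDR = Q_max / Q_min
TDR = 2841 / 346 = 8.21


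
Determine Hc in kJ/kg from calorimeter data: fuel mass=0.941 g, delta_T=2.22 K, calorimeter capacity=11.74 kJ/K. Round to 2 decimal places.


Hc = C_cal * delta_T / m_fuel
Q_released = 11.74 * 2.22 = 26.0628 kJ
m_fuel = 0.941 g = 0.941/1000 kg = 0.000941 kg
Hc = 26.0628 / 0.000941 = 27696.92 kJ/kg


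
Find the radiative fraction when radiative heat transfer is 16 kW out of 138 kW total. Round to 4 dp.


f_rad = Q_rad / Q_total
f_rad = 16 / 138 = 0.1159


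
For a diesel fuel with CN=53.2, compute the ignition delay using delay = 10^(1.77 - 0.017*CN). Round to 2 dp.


delay = 10^(1.77 - 0.017*CN)
Exponent = 1.77 - 0.017*53.2 = 0.8656
delay = 10^0.8656 = 7.34 ms


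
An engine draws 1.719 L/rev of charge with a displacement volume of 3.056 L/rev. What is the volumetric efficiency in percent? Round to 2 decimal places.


eta_v = (V_actual / V_disp) * 100
Ratio = 1.719 / 3.056 = 0.5625
eta_v = 0.5625 * 100 = 56.25%


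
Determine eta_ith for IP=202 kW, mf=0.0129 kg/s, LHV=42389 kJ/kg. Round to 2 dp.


eta_ith = (IP / (mf * LHV)) * 100
Denominator = 0.0129 * 42389 = 546.8181 kW
eta_ith = (202 / 546.8181) * 100 = 36.94%


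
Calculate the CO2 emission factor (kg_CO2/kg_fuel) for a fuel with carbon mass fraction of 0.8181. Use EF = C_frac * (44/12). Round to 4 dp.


EF = C_frac * (M_CO2 / M_C)
EF = 0.8181 * (44/12)
EF = 0.8181 * 3.666667 = 2.9997 kg_CO2/kg_fuel


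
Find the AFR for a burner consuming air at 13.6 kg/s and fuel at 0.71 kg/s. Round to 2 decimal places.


AFR = m_air / m_fuel
AFR = 13.6 / 0.71 = 19.15


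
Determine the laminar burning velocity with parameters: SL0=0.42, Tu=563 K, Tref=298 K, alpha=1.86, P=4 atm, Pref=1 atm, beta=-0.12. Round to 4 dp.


SL = SL0 * (Tu/Tref)^alpha * (P/Pref)^beta
T ratio = 563/298 = 1.88926174
(T ratio)^alpha = 1.88926174^1.86 = 3.265152
(P/Pref)^beta = 4^(-0.12) = 0.846745
SL = 0.42 * 3.265152 * 0.846745 = 1.1612 m/s


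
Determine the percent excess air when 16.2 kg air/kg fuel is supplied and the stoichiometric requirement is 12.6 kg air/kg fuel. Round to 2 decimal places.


Excess air = actual - stoichiometric = 16.2 - 12.6 = 3.60 kg/kg fuel
Excess air % = (excess / stoich) * 100 = (3.60 / 12.6) * 100 = 28.57%


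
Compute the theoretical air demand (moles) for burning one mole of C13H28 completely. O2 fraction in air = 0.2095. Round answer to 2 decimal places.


Balanced combustion: C13H28 + 20 O2 -> 13 CO2 + 14 H2O
O2 needed = C + H/4 = 13 + 28/4 = 20.00 moles
Air moles = O2 / 0.2095 = 20.00 / 0.2095 = 95.47 moles air


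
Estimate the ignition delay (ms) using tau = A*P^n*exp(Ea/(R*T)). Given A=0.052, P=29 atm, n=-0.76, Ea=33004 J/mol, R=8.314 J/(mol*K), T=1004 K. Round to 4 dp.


tau = A * P^n * exp(Ea/(R*T))
P^n = 29^(-0.76) = 0.07737088
Ea/(R*T) = 33004/(8.314*1004) = 3.953874
exp(Ea/(R*T)) = 52.136964
tau = 0.052 * 0.07737088 * 52.136964 = 0.2098 ms


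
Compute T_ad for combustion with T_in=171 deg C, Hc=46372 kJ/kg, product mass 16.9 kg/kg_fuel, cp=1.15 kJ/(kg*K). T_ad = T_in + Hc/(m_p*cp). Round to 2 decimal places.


T_ad = T_in + Hc / (m_p * cp)
Denominator = 16.9 * 1.15 = 19.4350
Temperature rise = 46372 / 19.4350 = 2386.00 K
T_ad = 171 + 2386.00 = 2557.00 deg C


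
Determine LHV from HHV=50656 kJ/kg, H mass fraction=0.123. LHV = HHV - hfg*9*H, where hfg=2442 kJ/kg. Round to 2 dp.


LHV = HHV - hfg * 9 * H
Water correction = 2442 * 9 * 0.123 = 2703.294 kJ/kg
LHV = 50656 - 2703.294 = 47952.71 kJ/kg


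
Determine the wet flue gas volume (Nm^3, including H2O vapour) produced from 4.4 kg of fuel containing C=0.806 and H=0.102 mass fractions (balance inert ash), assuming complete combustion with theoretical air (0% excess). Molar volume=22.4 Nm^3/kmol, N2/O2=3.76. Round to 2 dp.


Per kg fuel: CO2 = (C/12 kmol)*22.4 = (0.806/12)*22.4 = 1.50453 Nm^3
Per kg fuel: H2O = (H/2 kmol)*22.4 = (0.102/2)*22.4 = 1.14240 Nm^3
O2 needed per kg fuel = C/12 + H/4 = 0.806/12 + 0.102/4 = 0.09266667 kmol
Per kg fuel: N2 = O2*3.76*22.4 = 0.09266667*3.76*22.4 = 7.80476 Nm^3
Total per kg = 1.50453 + 1.14240 + 7.80476 = 10.45169 Nm^3
Total = 10.45169 * 4.4 = 45.99 Nm^3


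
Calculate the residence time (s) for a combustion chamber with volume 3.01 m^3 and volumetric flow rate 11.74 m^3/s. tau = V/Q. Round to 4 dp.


tau = V / Q_flow
tau = 3.01 / 11.74 = 0.2564 s


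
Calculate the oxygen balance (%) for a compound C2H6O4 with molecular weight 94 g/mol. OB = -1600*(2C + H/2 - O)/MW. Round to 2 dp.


OB = -1600 * (2C + H/2 - O) / MW
Inner = 2*2 + 6/2 - 4 = 3.00
OB = -1600 * 3.00 / 94 = -51.06%


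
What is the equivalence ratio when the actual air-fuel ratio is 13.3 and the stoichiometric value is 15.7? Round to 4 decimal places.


phi = AFR_stoich / AFR_actual
phi = 15.7 / 13.3 = 1.1805


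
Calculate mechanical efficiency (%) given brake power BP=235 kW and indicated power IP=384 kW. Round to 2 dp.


eta_mech = (BP / IP) * 100
Ratio = 235 / 384 = 0.6120
eta_mech = 0.6120 * 100 = 61.20%


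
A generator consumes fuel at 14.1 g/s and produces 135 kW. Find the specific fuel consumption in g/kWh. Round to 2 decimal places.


SFC = (mf / BP) * 3600
Rate = 14.1 / 135 = 0.104444 g/(s*kW)
SFC = 0.104444 * 3600 = 376.00 g/kWh


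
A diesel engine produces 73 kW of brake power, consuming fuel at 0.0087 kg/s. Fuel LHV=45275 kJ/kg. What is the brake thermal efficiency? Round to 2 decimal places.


eta_BTE = (BP / (mf * LHV)) * 100
Denominator = 0.0087 * 45275 = 393.8925 kW
eta_BTE = (73 / 393.8925) * 100 = 18.53%


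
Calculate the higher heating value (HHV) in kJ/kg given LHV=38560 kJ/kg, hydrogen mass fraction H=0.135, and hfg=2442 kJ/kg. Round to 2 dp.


HHV = LHV + hfg * 9 * H
Water addition = 2442 * 9 * 0.135 = 2967.030 kJ/kg
HHV = 38560 + 2967.030 = 41527.03 kJ/kg


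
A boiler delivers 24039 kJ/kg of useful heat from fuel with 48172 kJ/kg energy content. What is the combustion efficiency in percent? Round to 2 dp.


Efficiency = (Q_useful / Q_fuel) * 100
Efficiency = (24039 / 48172) * 100
Efficiency = 0.4990 * 100 = 49.90%


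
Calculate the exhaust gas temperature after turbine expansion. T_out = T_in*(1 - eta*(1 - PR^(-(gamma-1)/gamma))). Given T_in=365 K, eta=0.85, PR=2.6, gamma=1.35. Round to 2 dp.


T_out = T_in * (1 - eta * (1 - PR^(-(gamma-1)/gamma)))
Exponent = -(1.35-1)/1.35 = -0.25925926
PR^exp = 2.6^(-0.25925926) = 0.78057442
Factor = 1 - 0.85*(1 - 0.78057442) = 0.81348826
T_out = 365 * 0.81348826 = 296.92 K


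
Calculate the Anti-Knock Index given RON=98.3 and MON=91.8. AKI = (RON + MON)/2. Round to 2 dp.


AKI = (RON + MON) / 2
AKI = (98.3 + 91.8) / 2
AKI = 190.1 / 2 = 95.05


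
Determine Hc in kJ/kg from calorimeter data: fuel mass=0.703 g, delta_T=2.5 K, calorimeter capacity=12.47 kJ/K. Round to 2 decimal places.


Hc = C_cal * delta_T / m_fuel
Q_released = 12.47 * 2.5 = 31.1750 kJ
m_fuel = 0.703 g = 0.703/1000 kg = 0.000703 kg
Hc = 31.1750 / 0.000703 = 44345.66 kJ/kg


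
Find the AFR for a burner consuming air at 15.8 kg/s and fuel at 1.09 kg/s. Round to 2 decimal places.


AFR = m_air / m_fuel
AFR = 15.8 / 1.09 = 14.50


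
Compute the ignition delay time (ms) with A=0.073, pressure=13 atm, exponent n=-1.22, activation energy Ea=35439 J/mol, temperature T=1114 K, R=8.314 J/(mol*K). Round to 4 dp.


tau = A * P^n * exp(Ea/(R*T))
P^n = 13^(-1.22) = 0.04375111
Ea/(R*T) = 35439/(8.314*1114) = 3.826364
exp(Ea/(R*T)) = 45.895345
tau = 0.073 * 0.04375111 * 45.895345 = 0.1466 ms


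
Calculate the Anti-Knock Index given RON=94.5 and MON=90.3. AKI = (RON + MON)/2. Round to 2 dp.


AKI = (RON + MON) / 2
AKI = (94.5 + 90.3) / 2
AKI = 184.8 / 2 = 92.40


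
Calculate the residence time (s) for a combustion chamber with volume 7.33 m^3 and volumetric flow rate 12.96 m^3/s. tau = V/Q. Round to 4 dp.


tau = V / Q_flow
tau = 7.33 / 12.96 = 0.5656 s


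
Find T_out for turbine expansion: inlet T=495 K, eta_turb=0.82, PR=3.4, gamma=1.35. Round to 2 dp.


T_out = T_in * (1 - eta * (1 - PR^(-(gamma-1)/gamma)))
Exponent = -(1.35-1)/1.35 = -0.25925926
PR^exp = 3.4^(-0.25925926) = 0.72813041
Factor = 1 - 0.82*(1 - 0.72813041) = 0.77706694
T_out = 495 * 0.77706694 = 384.65 K


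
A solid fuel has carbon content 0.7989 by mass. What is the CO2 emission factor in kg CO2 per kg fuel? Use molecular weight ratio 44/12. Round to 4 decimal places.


EF = C_frac * (M_CO2 / M_C)
EF = 0.7989 * (44/12)
EF = 0.7989 * 3.666667 = 2.9293 kg_CO2/kg_fuel


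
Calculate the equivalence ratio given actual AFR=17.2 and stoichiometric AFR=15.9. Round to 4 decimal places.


phi = AFR_stoich / AFR_actual
phi = 15.9 / 17.2 = 0.9244


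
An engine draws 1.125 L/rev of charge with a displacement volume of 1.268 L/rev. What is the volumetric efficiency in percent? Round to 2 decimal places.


eta_v = (V_actual / V_disp) * 100
Ratio = 1.125 / 1.268 = 0.8872
eta_v = 0.8872 * 100 = 88.72%


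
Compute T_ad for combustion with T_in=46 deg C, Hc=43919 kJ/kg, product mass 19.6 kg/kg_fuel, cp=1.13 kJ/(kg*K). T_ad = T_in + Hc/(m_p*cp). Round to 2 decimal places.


T_ad = T_in + Hc / (m_p * cp)
Denominator = 19.6 * 1.13 = 22.1480
Temperature rise = 43919 / 22.1480 = 1982.98 K
T_ad = 46 + 1982.98 = 2028.98 deg C


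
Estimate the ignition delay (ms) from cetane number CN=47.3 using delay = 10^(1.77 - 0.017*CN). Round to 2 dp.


delay = 10^(1.77 - 0.017*CN)
Exponent = 1.77 - 0.017*47.3 = 0.9659
delay = 10^0.9659 = 9.24 ms


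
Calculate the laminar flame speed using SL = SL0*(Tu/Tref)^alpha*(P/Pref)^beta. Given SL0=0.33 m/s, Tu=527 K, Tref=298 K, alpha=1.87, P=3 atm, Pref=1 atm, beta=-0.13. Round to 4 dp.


SL = SL0 * (Tu/Tref)^alpha * (P/Pref)^beta
T ratio = 527/298 = 1.76845638
(T ratio)^alpha = 1.76845638^1.87 = 2.904032
(P/Pref)^beta = 3^(-0.13) = 0.866910
SL = 0.33 * 2.904032 * 0.866910 = 0.8308 m/s


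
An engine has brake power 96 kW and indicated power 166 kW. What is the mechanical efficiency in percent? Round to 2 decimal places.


eta_mech = (BP / IP) * 100
Ratio = 96 / 166 = 0.5783
eta_mech = 0.5783 * 100 = 57.83%


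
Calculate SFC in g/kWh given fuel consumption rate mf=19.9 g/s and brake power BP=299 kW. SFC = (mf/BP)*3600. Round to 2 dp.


SFC = (mf / BP) * 3600
Rate = 19.9 / 299 = 0.066555 g/(s*kW)
SFC = 0.066555 * 3600 = 239.60 g/kWh


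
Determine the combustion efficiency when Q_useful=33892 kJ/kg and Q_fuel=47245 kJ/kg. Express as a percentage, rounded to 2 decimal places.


Efficiency = (Q_useful / Q_fuel) * 100
Efficiency = (33892 / 47245) * 100
Efficiency = 0.7174 * 100 = 71.74%


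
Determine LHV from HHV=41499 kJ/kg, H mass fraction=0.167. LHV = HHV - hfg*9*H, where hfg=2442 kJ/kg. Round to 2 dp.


LHV = HHV - hfg * 9 * H
Water correction = 2442 * 9 * 0.167 = 3670.326 kJ/kg
LHV = 41499 - 3670.326 = 37828.67 kJ/kg


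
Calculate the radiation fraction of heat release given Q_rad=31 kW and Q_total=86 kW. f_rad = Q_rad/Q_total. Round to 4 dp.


f_rad = Q_rad / Q_total
f_rad = 31 / 86 = 0.3605


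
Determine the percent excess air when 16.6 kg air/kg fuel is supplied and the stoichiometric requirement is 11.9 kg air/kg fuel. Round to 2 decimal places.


Excess air = actual - stoichiometric = 16.6 - 11.9 = 4.70 kg/kg fuel
Excess air % = (excess / stoich) * 100 = (4.70 / 11.9) * 100 = 39.50%


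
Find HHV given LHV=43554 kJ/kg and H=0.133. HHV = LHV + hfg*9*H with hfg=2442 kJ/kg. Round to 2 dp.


HHV = LHV + hfg * 9 * H
Water addition = 2442 * 9 * 0.133 = 2923.074 kJ/kg
HHV = 43554 + 2923.074 = 46477.07 kJ/kg


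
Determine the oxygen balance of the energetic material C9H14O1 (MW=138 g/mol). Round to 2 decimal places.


OB = -1600 * (2C + H/2 - O) / MW
Inner = 2*9 + 14/2 - 1 = 24.00
OB = -1600 * 24.00 / 138 = -278.26%


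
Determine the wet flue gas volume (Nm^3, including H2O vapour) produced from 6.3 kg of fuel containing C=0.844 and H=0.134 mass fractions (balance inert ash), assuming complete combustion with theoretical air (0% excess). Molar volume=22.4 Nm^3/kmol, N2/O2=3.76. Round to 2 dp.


Per kg fuel: CO2 = (C/12 kmol)*22.4 = (0.844/12)*22.4 = 1.57547 Nm^3
Per kg fuel: H2O = (H/2 kmol)*22.4 = (0.134/2)*22.4 = 1.50080 Nm^3
O2 needed per kg fuel = C/12 + H/4 = 0.844/12 + 0.134/4 = 0.10383333 kmol
Per kg fuel: N2 = O2*3.76*22.4 = 0.10383333*3.76*22.4 = 8.74526 Nm^3
Total per kg = 1.57547 + 1.50080 + 8.74526 = 11.82153 Nm^3
Total = 11.82153 * 6.3 = 74.48 Nm^3


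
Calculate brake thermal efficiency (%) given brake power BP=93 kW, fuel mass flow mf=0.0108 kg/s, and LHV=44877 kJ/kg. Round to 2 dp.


eta_BTE = (BP / (mf * LHV)) * 100
Denominator = 0.0108 * 44877 = 484.6716 kW
eta_BTE = (93 / 484.6716) * 100 = 19.19%


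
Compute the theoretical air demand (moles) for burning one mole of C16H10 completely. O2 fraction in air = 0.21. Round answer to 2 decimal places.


Balanced combustion: C16H10 + 18.5 O2 -> 16 CO2 + 5 H2O
O2 needed = C + H/4 = 16 + 10/4 = 18.50 moles
Air moles = O2 / 0.21 = 18.50 / 0.21 = 88.10 moles air


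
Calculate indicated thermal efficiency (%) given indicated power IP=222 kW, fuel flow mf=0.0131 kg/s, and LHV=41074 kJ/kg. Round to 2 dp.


eta_ith = (IP / (mf * LHV)) * 100
Denominator = 0.0131 * 41074 = 538.0694 kW
eta_ith = (222 / 538.0694) * 100 = 41.26%


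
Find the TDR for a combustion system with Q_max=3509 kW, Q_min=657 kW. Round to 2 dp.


TDR = Q_max / Q_min
TDR = 3509 / 657 = 5.34


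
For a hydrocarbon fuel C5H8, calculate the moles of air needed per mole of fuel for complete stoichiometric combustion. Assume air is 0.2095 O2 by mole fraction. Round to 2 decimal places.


Balanced combustion: C5H8 + 7 O2 -> 5 CO2 + 4 H2O
O2 needed = C + H/4 = 5 + 8/4 = 7.00 moles
Air moles = O2 / 0.2095 = 7.00 / 0.2095 = 33.41 moles air


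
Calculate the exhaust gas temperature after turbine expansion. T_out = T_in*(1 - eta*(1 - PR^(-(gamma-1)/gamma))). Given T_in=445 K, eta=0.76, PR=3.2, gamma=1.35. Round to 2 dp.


T_out = T_in * (1 - eta * (1 - PR^(-(gamma-1)/gamma)))
Exponent = -(1.35-1)/1.35 = -0.25925926
PR^exp = 3.2^(-0.25925926) = 0.73966521
Factor = 1 - 0.76*(1 - 0.73966521) = 0.80214556
T_out = 445 * 0.80214556 = 356.95 K


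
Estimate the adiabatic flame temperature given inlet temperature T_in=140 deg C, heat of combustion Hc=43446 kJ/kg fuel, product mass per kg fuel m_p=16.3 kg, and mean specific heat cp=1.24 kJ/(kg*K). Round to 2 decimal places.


T_ad = T_in + Hc / (m_p * cp)
Denominator = 16.3 * 1.24 = 20.2120
Temperature rise = 43446 / 20.2120 = 2149.52 K
T_ad = 140 + 2149.52 = 2289.52 deg C


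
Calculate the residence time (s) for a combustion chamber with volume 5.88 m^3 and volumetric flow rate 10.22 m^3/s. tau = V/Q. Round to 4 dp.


tau = V / Q_flow
tau = 5.88 / 10.22 = 0.5753 s


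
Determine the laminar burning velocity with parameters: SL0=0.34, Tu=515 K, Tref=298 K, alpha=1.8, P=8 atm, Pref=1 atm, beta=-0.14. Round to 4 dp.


SL = SL0 * (Tu/Tref)^alpha * (P/Pref)^beta
T ratio = 515/298 = 1.72818792
(T ratio)^alpha = 1.72818792^1.8 = 2.677095
(P/Pref)^beta = 8^(-0.14) = 0.747425
SL = 0.34 * 2.677095 * 0.747425 = 0.6803 m/s


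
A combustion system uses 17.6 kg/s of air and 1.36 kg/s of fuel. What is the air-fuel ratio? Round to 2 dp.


AFR = m_air / m_fuel
AFR = 17.6 / 1.36 = 12.94


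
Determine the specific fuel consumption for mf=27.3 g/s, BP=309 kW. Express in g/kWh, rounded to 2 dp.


SFC = (mf / BP) * 3600
Rate = 27.3 / 309 = 0.088350 g/(s*kW)
SFC = 0.088350 * 3600 = 318.06 g/kWh


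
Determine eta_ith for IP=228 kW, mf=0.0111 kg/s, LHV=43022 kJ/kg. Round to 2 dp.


eta_ith = (IP / (mf * LHV)) * 100
Denominator = 0.0111 * 43022 = 477.5442 kW
eta_ith = (228 / 477.5442) * 100 = 47.74%


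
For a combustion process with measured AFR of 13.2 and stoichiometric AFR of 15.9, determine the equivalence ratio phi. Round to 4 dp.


phi = AFR_stoich / AFR_actual
phi = 15.9 / 13.2 = 1.2045


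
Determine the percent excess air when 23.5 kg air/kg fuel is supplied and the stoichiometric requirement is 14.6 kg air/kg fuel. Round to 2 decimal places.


Excess air = actual - stoichiometric = 23.5 - 14.6 = 8.90 kg/kg fuel
Excess air % = (excess / stoich) * 100 = (8.90 / 14.6) * 100 = 60.96%


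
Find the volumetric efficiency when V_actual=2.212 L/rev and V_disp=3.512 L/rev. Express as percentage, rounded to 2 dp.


eta_v = (V_actual / V_disp) * 100
Ratio = 2.212 / 3.512 = 0.6298
eta_v = 0.6298 * 100 = 62.98%


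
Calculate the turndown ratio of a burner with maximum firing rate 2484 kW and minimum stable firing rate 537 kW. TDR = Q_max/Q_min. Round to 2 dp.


TDR = Q_max / Q_min
TDR = 2484 / 537 = 4.63


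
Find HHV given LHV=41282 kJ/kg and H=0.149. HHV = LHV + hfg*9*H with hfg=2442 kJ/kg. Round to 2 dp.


HHV = LHV + hfg * 9 * H
Water addition = 2442 * 9 * 0.149 = 3274.722 kJ/kg
HHV = 41282 + 3274.722 = 44556.72 kJ/kg


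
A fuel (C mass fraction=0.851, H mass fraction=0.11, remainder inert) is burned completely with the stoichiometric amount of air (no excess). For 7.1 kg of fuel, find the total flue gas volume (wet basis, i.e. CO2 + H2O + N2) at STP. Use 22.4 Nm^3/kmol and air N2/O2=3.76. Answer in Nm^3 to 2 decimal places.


Per kg fuel: CO2 = (C/12 kmol)*22.4 = (0.851/12)*22.4 = 1.58853 Nm^3
Per kg fuel: H2O = (H/2 kmol)*22.4 = (0.11/2)*22.4 = 1.23200 Nm^3
O2 needed per kg fuel = C/12 + H/4 = 0.851/12 + 0.11/4 = 0.09841667 kmol
Per kg fuel: N2 = O2*3.76*22.4 = 0.09841667*3.76*22.4 = 8.28905 Nm^3
Total per kg = 1.58853 + 1.23200 + 8.28905 = 11.10958 Nm^3
Total = 11.10958 * 7.1 = 78.88 Nm^3


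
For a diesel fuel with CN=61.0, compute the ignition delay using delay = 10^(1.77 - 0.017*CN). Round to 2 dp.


delay = 10^(1.77 - 0.017*CN)
Exponent = 1.77 - 0.017*61.0 = 0.7330
delay = 10^0.7330 = 5.41 ms


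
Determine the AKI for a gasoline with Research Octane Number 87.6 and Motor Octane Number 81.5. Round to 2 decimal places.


AKI = (RON + MON) / 2
AKI = (87.6 + 81.5) / 2
AKI = 169.1 / 2 = 84.55


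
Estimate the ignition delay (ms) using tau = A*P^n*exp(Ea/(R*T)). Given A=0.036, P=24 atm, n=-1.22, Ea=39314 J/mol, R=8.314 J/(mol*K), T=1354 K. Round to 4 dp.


tau = A * P^n * exp(Ea/(R*T))
P^n = 24^(-1.22) = 0.02070820
Ea/(R*T) = 39314/(8.314*1354) = 3.492356
exp(Ea/(R*T)) = 32.863293
tau = 0.036 * 0.02070820 * 32.863293 = 0.0245 ms


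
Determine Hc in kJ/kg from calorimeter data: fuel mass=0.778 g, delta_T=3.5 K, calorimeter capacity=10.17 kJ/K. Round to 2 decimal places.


Hc = C_cal * delta_T / m_fuel
Q_released = 10.17 * 3.5 = 35.5950 kJ
m_fuel = 0.778 g = 0.778/1000 kg = 0.000778 kg
Hc = 35.5950 / 0.000778 = 45751.93 kJ/kg


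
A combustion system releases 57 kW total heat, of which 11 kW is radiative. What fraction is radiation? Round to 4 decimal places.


f_rad = Q_rad / Q_total
f_rad = 11 / 57 = 0.1930
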